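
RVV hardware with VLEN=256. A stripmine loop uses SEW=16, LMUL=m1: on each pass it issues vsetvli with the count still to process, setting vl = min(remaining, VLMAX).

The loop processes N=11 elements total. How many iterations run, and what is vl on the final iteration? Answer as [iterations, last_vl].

[iterations, last_vl] = [1, 11]

VLMAX = VLEN×LMUL/SEW = 256×1/16 = 16
iterations = ceil(11/16) = 1; final-pass vl = 11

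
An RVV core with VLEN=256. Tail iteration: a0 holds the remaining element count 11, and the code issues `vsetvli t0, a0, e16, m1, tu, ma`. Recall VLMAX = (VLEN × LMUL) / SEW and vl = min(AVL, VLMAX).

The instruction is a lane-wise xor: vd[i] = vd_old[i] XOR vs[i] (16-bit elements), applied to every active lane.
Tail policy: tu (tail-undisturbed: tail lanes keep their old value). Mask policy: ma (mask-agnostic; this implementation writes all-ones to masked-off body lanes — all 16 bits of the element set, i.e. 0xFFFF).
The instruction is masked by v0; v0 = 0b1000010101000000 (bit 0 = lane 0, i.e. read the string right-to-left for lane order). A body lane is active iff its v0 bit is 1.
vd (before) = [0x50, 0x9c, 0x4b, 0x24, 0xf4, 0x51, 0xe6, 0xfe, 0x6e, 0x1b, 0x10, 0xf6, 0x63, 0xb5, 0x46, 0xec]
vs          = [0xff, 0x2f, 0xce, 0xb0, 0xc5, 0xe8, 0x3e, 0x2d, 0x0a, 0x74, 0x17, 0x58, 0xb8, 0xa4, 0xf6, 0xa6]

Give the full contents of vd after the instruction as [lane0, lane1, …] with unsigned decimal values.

VLMAX = (256 × 1) / 16 = 16 lanes
vl = min(AVL, VLMAX) = min(11, 16) = 11
vd[0] mask-off/ones -> 0xffff
vd[1] mask-off/ones -> 0xffff
vd[2] mask-off/ones -> 0xffff
vd[3] mask-off/ones -> 0xffff
vd[4] mask-off/ones -> 0xffff
vd[5] mask-off/ones -> 0xffff
vd[6] xor(0xe6,0x3e) -> 0xd8
vd[7] mask-off/ones -> 0xffff
vd[8] xor(0x6e,0x0a) -> 0x64
vd[9] mask-off/ones -> 0xffff
vd[10] xor(0x10,0x17) -> 0x07
vd[11] tail/keep -> 0xf6
vd[12] tail/keep -> 0x63
vd[13] tail/keep -> 0xb5
vd[14] tail/keep -> 0x46
vd[15] tail/keep -> 0xec

vd = [65535, 65535, 65535, 65535, 65535, 65535, 216, 65535, 100, 65535, 7, 246, 99, 181, 70, 236]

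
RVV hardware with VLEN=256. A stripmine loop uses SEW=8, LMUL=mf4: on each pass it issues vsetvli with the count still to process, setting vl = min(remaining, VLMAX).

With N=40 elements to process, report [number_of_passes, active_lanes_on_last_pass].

VLMAX = VLEN×LMUL/SEW = 256×1/4/8 = 8
iterations = ceil(40/8) = 5; final-pass vl = 8

[iterations, last_vl] = [5, 8]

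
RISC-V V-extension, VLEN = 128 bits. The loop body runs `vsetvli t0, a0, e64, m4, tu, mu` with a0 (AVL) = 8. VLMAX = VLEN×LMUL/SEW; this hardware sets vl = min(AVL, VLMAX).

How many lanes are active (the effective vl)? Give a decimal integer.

vl = 8

lanes per group: 128·4/64 = 8
vl = min(AVL, VLMAX) = min(8, 8) = 8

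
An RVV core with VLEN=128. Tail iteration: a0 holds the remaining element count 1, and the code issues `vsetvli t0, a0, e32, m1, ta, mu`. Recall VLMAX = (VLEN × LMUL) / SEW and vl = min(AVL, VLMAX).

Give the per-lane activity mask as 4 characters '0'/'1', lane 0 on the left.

predicate = 1000

lanes per group: 128·1/32 = 4
vl = min(AVL, VLMAX) = min(1, 4) = 1
bits (lane 0 leftmost): 1000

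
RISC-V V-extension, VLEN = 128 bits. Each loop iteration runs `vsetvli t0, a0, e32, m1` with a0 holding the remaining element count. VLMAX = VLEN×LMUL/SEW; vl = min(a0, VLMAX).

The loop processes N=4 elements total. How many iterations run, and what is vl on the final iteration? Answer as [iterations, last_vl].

[iterations, last_vl] = [1, 4]

VLMAX = VLEN×LMUL/SEW = 128×1/32 = 4
N=4: ⌈4/4⌉ = 1 iters; last vl = 4 − 0×4 = 4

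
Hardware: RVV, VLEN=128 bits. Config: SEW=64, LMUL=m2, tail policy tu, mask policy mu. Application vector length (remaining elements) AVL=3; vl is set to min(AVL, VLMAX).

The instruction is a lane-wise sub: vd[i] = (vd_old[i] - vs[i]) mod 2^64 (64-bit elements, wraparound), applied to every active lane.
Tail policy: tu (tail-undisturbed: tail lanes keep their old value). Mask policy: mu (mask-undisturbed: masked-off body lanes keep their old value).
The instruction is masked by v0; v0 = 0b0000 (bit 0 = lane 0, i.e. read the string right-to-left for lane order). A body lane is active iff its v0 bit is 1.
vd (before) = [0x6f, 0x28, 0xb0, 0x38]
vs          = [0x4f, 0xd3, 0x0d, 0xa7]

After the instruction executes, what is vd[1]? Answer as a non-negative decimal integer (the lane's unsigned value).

VLMAX = VLEN×LMUL/SEW = 128×2/64 = 4
vl = min(AVL, VLMAX) = min(3, 4) = 3
[0] mask-off/keep = 0x6f
[1] mask-off/keep = 0x28
[2] mask-off/keep = 0xb0
[3] tail/keep = 0x38

vd[1] = 40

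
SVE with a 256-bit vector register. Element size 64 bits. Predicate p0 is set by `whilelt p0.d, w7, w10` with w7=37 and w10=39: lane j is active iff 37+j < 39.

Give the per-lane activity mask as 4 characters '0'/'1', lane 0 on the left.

predicate = 1100

register lanes = 256/64 = 4
active while 37+j < 39, i.e. j ∈ [0,2) capped at 4 ⇒ 2
bits (lane 0 leftmost): 1100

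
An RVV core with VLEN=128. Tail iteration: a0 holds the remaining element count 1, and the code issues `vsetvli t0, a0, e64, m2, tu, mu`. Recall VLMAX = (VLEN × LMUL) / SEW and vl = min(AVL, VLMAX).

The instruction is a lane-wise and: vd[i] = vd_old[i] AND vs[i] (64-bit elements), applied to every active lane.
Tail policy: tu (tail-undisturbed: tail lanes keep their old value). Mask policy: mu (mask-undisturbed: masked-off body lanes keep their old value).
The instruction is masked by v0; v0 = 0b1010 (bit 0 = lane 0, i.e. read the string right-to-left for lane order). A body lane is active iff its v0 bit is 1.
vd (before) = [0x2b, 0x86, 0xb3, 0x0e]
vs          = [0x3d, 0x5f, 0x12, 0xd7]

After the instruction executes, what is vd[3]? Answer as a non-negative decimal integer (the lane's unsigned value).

VLMAX = VLEN×LMUL/SEW = 128×2/64 = 4
vl ← min(1, 4) = 1
[0] mask-off/keep = 0x2b
[1] tail/keep = 0x86
[2] tail/keep = 0xb3
[3] tail/keep = 0x0e

vd[3] = 14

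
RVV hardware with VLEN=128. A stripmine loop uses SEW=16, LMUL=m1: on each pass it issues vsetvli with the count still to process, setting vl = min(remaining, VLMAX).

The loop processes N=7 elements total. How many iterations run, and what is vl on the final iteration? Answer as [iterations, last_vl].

VLMAX = VLEN×LMUL/SEW = 128×1/16 = 8
N=7: ⌈7/8⌉ = 1 iters; last vl = 7 − 0×8 = 7

[iterations, last_vl] = [1, 7]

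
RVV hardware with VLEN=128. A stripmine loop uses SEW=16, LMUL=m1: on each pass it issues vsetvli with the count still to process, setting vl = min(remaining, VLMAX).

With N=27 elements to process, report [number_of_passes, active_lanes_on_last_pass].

VLMAX = (128 × 1) / 16 = 8 lanes
iterations = ceil(27/8) = 4; final-pass vl = 3

[iterations, last_vl] = [4, 3]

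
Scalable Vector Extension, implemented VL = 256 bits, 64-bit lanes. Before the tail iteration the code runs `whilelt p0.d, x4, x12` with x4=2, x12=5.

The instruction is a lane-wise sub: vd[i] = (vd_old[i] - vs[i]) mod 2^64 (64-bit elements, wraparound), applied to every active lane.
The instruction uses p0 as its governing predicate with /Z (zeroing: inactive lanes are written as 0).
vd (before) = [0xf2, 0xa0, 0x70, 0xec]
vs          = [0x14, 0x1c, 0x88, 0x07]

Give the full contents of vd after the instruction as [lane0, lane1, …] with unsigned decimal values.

register lanes = 256/64 = 4
whilelt: lane j active iff 2+j < 5 → j < 3 → 3 active
lane  0: sub(0xf2,0x14) ⇒ 0xde
lane  1: sub(0xa0,0x1c) ⇒ 0x84
lane  2: sub(0x70,0x88) ⇒ 0xffffffffffffffe8
lane  3: tail/zero ⇒ 0x00

vd = [222, 132, 18446744073709551592, 0]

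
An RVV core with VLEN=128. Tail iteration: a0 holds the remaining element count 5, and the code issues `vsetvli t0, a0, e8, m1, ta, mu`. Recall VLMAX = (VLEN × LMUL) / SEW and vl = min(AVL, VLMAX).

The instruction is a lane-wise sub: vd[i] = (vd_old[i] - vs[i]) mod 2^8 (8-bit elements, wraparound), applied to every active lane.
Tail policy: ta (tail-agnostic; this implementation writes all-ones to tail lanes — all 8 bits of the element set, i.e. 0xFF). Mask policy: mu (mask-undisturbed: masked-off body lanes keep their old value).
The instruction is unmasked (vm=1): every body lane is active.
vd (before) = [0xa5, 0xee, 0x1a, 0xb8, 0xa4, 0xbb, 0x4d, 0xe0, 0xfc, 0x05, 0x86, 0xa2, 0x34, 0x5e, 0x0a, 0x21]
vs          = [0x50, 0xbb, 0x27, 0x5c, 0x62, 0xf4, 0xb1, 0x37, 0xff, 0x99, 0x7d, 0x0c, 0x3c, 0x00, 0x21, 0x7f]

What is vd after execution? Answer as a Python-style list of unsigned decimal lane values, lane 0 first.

vd = [85, 51, 243, 92, 66, 255, 255, 255, 255, 255, 255, 255, 255, 255, 255, 255]

VLMAX = VLEN×LMUL/SEW = 128×1/8 = 16
AVL=5 ≤ VLMAX=16, so vl = 5
[0] sub(0xa5,0x50) = 0x55
[1] sub(0xee,0xbb) = 0x33
[2] sub(0x1a,0x27) = 0xf3
[3] sub(0xb8,0x5c) = 0x5c
[4] sub(0xa4,0x62) = 0x42
[5] tail/ones = 0xff
[6] tail/ones = 0xff
[7] tail/ones = 0xff
[8] tail/ones = 0xff
[9] tail/ones = 0xff
[10] tail/ones = 0xff
[11] tail/ones = 0xff
[12] tail/ones = 0xff
[13] tail/ones = 0xff
[14] tail/ones = 0xff
[15] tail/ones = 0xff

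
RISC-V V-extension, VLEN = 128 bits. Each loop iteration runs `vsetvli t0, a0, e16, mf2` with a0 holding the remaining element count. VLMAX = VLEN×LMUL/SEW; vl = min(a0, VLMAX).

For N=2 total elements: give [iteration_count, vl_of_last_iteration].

[iterations, last_vl] = [1, 2]

VLMAX = (128 × 1/2) / 16 = 4 lanes
N=2: ⌈2/4⌉ = 1 iters; last vl = 2 − 0×4 = 2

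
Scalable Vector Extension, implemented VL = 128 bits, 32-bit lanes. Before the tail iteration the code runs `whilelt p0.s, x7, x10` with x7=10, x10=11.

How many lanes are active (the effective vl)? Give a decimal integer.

vl = 1

register lanes = 128/32 = 4
active while 10+j < 11, i.e. j ∈ [0,1) capped at 4 ⇒ 1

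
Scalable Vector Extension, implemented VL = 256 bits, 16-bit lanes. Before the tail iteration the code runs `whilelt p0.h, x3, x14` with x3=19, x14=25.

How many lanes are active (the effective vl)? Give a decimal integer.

lane count: 256 div 16 = 16
active while 19+j < 25, i.e. j ∈ [0,6) capped at 16 ⇒ 6

vl = 6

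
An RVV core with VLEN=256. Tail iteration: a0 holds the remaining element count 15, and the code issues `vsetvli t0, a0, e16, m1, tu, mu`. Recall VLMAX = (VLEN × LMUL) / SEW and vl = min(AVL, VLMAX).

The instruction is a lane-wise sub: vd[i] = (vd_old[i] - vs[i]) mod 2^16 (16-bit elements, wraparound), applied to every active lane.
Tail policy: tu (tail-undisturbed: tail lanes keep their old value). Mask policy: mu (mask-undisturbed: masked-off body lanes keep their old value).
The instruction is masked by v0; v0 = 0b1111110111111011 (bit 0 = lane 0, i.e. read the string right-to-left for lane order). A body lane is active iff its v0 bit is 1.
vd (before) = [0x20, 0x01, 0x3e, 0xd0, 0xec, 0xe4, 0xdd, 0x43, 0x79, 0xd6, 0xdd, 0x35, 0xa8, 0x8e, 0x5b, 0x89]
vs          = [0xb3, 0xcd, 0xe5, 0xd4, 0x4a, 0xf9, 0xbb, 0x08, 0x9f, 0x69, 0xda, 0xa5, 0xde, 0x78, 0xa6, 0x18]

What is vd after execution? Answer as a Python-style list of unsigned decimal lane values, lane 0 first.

VLMAX = VLEN×LMUL/SEW = 256×1/16 = 16
AVL=15 ≤ VLMAX=16, so vl = 15
  i=0: sub(0x20,0xb3) → 65389
  i=1: sub(0x01,0xcd) → 65332
  i=2: mask-off/keep → 62
  i=3: sub(0xd0,0xd4) → 65532
  i=4: sub(0xec,0x4a) → 162
  i=5: sub(0xe4,0xf9) → 65515
  i=6: sub(0xdd,0xbb) → 34
  i=7: sub(0x43,0x08) → 59
  i=8: sub(0x79,0x9f) → 65498
  i=9: mask-off/keep → 214
  i=10: sub(0xdd,0xda) → 3
  i=11: sub(0x35,0xa5) → 65424
  i=12: sub(0xa8,0xde) → 65482
  i=13: sub(0x8e,0x78) → 22
  i=14: sub(0x5b,0xa6) → 65461
  i=15: tail/keep → 137

vd = [65389, 65332, 62, 65532, 162, 65515, 34, 59, 65498, 214, 3, 65424, 65482, 22, 65461, 137]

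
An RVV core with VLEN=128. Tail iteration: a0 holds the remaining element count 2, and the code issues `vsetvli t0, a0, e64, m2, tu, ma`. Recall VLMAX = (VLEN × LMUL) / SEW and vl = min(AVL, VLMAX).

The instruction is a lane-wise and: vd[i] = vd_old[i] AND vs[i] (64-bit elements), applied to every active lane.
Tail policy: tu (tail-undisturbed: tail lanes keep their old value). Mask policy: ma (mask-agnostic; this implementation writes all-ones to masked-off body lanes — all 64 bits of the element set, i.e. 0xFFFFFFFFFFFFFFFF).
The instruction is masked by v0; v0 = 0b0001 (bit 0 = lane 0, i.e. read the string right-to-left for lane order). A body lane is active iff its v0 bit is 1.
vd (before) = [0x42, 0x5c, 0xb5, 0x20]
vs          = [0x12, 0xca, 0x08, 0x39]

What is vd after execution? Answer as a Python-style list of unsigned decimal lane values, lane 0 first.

vd = [2, 18446744073709551615, 181, 32]

VLMAX = (128 × 2) / 64 = 4 lanes
vl = min(AVL, VLMAX) = min(2, 4) = 2
  i=0: and(0x42,0x12) → 2
  i=1: mask-off/ones → 18446744073709551615
  i=2: tail/keep → 181
  i=3: tail/keep → 32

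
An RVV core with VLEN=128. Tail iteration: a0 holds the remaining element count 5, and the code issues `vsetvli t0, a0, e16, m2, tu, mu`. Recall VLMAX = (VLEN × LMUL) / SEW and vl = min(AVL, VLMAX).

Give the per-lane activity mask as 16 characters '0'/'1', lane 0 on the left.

predicate = 1111100000000000

VLMAX = VLEN×LMUL/SEW = 128×2/16 = 16
vl ← min(5, 16) = 5
bits (lane 0 leftmost): 1111100000000000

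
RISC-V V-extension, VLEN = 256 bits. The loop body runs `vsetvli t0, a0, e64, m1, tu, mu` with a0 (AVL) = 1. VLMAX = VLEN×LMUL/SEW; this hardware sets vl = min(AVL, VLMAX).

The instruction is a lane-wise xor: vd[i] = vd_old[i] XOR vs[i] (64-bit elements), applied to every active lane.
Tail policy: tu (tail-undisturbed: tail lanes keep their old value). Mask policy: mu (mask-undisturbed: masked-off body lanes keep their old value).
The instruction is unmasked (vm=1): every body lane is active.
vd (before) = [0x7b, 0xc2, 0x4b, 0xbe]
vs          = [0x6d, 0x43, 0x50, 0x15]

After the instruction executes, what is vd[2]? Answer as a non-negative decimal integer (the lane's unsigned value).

vd[2] = 75

lanes per group: 256·1/64 = 4
vl ← min(1, 4) = 1
lane  0: xor(0x7b,0x6d) ⇒ 0x16
lane  1: tail/keep ⇒ 0xc2
lane  2: tail/keep ⇒ 0x4b
lane  3: tail/keep ⇒ 0xbe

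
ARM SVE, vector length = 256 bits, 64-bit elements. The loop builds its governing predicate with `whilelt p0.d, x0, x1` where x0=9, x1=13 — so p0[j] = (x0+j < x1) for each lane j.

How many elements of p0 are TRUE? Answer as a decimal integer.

vl = 4

256-bit reg / 64-bit elem → 4 lanes
whilelt: lane j active iff 9+j < 13 → j < 4 → 4 active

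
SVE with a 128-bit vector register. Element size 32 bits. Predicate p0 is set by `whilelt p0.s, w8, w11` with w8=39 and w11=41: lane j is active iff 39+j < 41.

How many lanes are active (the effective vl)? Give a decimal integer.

vl = 2

128-bit reg / 32-bit elem → 4 lanes
whilelt: lane j active iff 39+j < 41 → j < 2 → 2 active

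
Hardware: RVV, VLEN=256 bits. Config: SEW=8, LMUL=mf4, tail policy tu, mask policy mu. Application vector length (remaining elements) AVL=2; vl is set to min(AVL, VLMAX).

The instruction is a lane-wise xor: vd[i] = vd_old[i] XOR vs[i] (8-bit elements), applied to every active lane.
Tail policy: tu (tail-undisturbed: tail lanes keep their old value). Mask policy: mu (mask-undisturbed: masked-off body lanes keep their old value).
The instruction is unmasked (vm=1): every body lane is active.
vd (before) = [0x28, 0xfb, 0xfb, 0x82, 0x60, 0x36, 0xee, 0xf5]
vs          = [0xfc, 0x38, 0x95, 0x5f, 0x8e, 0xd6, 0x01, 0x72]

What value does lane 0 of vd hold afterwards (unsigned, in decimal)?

vd[0] = 212

lanes per group: 256·1/4/8 = 8
vl ← min(2, 8) = 2
lane  0: xor(0x28,0xfc) ⇒ 0xd4
lane  1: xor(0xfb,0x38) ⇒ 0xc3
lane  2: tail/keep ⇒ 0xfb
lane  3: tail/keep ⇒ 0x82
lane  4: tail/keep ⇒ 0x60
lane  5: tail/keep ⇒ 0x36
lane  6: tail/keep ⇒ 0xee
lane  7: tail/keep ⇒ 0xf5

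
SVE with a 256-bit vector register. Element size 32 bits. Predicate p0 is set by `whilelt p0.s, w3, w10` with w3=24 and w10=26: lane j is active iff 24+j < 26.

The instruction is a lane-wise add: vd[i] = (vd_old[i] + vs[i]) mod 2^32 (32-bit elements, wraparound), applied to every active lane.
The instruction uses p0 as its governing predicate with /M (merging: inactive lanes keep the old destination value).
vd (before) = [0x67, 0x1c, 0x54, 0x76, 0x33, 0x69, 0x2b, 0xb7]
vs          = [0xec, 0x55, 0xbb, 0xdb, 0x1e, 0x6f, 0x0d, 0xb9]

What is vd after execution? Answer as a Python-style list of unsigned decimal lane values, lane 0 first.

lane count: 256 div 32 = 8
p0[j] = (24+j < 26); true for j=0..1 → 2 lanes set
[0] add(0x67,0xec) = 0x153
[1] add(0x1c,0x55) = 0x71
[2] tail/keep = 0x54
[3] tail/keep = 0x76
[4] tail/keep = 0x33
[5] tail/keep = 0x69
[6] tail/keep = 0x2b
[7] tail/keep = 0xb7

vd = [339, 113, 84, 118, 51, 105, 43, 183]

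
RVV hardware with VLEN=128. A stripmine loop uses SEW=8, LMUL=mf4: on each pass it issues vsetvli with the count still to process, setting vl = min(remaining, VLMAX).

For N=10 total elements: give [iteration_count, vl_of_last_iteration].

[iterations, last_vl] = [3, 2]

lanes per group: 128·1/4/8 = 4
iterations = ceil(10/4) = 3; final-pass vl = 2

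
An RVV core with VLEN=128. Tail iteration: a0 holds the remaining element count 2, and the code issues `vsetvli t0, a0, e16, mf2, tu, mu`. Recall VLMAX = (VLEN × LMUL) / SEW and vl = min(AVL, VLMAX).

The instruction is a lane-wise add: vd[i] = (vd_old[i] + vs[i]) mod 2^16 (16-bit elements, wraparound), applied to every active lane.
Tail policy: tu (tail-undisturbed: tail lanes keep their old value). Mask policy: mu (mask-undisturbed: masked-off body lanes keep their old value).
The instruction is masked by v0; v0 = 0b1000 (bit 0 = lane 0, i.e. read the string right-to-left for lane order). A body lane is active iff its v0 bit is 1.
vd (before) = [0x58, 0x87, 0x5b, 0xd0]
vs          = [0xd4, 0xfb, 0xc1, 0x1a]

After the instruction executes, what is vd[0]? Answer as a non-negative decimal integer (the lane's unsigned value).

vd[0] = 88

lanes per group: 128·1/2/16 = 4
AVL=2 ≤ VLMAX=4, so vl = 2
[0] mask-off/keep = 0x58
[1] mask-off/keep = 0x87
[2] tail/keep = 0x5b
[3] tail/keep = 0xd0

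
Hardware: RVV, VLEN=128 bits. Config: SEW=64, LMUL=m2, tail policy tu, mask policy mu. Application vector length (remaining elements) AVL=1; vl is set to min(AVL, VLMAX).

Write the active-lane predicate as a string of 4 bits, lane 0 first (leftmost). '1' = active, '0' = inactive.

VLMAX = VLEN×LMUL/SEW = 128×2/64 = 4
vl ← min(1, 4) = 1
bits (lane 0 leftmost): 1000

predicate = 1000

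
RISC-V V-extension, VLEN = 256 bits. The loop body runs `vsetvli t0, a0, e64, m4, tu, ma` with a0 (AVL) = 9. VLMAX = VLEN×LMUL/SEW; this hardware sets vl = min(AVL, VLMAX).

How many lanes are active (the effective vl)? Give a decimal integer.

vl = 9

VLMAX = VLEN×LMUL/SEW = 256×4/64 = 16
vl = min(AVL, VLMAX) = min(9, 16) = 9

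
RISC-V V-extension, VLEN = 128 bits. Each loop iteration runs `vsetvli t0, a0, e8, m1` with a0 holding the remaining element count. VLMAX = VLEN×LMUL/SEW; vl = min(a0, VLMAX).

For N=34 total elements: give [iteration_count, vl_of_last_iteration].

lanes per group: 128·1/8 = 16
N=34: ⌈34/16⌉ = 3 iters; last vl = 34 − 2×16 = 2

[iterations, last_vl] = [3, 2]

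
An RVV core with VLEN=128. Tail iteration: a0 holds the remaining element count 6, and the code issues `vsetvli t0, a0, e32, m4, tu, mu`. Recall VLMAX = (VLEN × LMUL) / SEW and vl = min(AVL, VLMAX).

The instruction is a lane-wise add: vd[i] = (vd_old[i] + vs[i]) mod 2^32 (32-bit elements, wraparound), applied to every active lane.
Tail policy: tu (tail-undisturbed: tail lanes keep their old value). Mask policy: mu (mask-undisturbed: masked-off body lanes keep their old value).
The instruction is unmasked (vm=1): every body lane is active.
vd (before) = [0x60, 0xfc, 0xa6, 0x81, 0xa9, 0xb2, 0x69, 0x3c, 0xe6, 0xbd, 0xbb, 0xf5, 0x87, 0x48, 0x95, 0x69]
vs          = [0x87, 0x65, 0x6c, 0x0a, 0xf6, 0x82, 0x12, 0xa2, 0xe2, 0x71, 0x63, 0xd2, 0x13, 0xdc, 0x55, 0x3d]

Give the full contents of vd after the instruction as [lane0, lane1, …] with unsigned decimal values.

VLMAX = (128 × 4) / 32 = 16 lanes
AVL=6 ≤ VLMAX=16, so vl = 6
vd[0] add(0x60,0x87) -> 0xe7
vd[1] add(0xfc,0x65) -> 0x161
vd[2] add(0xa6,0x6c) -> 0x112
vd[3] add(0x81,0x0a) -> 0x8b
vd[4] add(0xa9,0xf6) -> 0x19f
vd[5] add(0xb2,0x82) -> 0x134
vd[6] tail/keep -> 0x69
vd[7] tail/keep -> 0x3c
vd[8] tail/keep -> 0xe6
vd[9] tail/keep -> 0xbd
vd[10] tail/keep -> 0xbb
vd[11] tail/keep -> 0xf5
vd[12] tail/keep -> 0x87
vd[13] tail/keep -> 0x48
vd[14] tail/keep -> 0x95
vd[15] tail/keep -> 0x69

vd = [231, 353, 274, 139, 415, 308, 105, 60, 230, 189, 187, 245, 135, 72, 149, 105]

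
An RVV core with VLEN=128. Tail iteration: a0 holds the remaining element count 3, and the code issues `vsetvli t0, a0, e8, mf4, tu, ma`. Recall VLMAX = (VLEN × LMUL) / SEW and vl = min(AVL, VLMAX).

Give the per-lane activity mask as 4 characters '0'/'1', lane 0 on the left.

VLMAX = VLEN×LMUL/SEW = 128×1/4/8 = 4
AVL=3 ≤ VLMAX=4, so vl = 3
bits (lane 0 leftmost): 1110

predicate = 1110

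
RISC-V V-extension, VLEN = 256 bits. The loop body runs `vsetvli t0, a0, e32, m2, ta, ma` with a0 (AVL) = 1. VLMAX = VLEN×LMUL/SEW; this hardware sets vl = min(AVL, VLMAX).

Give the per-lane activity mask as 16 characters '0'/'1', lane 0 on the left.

predicate = 1000000000000000

VLMAX = (256 × 2) / 32 = 16 lanes
vl ← min(1, 16) = 1
bits (lane 0 leftmost): 1000000000000000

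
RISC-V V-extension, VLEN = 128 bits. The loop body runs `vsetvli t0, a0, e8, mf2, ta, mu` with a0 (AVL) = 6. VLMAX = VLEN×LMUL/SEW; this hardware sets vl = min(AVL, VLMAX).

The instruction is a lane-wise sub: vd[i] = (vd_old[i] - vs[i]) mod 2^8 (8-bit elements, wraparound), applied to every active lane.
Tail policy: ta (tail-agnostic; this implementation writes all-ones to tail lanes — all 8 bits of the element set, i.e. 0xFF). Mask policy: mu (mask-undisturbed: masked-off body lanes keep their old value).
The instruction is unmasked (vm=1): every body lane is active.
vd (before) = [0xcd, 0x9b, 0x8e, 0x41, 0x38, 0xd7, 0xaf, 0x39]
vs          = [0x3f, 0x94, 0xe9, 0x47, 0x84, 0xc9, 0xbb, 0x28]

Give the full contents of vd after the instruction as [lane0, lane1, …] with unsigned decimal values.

vd = [142, 7, 165, 250, 180, 14, 255, 255]

VLMAX = (128 × 1/2) / 8 = 8 lanes
AVL=6 ≤ VLMAX=8, so vl = 6
  i=0: sub(0xcd,0x3f) → 142
  i=1: sub(0x9b,0x94) → 7
  i=2: sub(0x8e,0xe9) → 165
  i=3: sub(0x41,0x47) → 250
  i=4: sub(0x38,0x84) → 180
  i=5: sub(0xd7,0xc9) → 14
  i=6: tail/ones → 255
  i=7: tail/ones → 255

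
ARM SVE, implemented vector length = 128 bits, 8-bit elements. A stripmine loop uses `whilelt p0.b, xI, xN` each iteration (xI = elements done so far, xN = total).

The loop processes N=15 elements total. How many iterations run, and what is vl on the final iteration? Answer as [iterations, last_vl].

[iterations, last_vl] = [1, 15]

lane count: 128 div 8 = 16
15 elements at 16/iter → 1 passes, remainder 15 on the last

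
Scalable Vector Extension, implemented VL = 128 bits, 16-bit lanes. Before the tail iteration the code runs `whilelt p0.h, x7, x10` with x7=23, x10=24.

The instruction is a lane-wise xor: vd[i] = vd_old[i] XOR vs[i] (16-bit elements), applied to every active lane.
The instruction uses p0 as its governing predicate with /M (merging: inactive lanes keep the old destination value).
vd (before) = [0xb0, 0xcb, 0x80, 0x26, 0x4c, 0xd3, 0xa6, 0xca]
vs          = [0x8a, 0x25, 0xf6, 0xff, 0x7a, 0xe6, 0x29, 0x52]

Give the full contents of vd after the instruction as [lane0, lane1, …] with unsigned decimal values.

128-bit reg / 16-bit elem → 8 lanes
p0[j] = (23+j < 24); true for j=0..0 → 1 lanes set
lane  0: xor(0xb0,0x8a) ⇒ 0x3a
lane  1: tail/keep ⇒ 0xcb
lane  2: tail/keep ⇒ 0x80
lane  3: tail/keep ⇒ 0x26
lane  4: tail/keep ⇒ 0x4c
lane  5: tail/keep ⇒ 0xd3
lane  6: tail/keep ⇒ 0xa6
lane  7: tail/keep ⇒ 0xca

vd = [58, 203, 128, 38, 76, 211, 166, 202]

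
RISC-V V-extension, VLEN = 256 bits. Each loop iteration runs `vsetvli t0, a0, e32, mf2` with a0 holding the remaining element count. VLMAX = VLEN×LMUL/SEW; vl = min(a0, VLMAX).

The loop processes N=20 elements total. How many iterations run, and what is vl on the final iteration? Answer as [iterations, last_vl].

[iterations, last_vl] = [5, 4]

VLMAX = VLEN×LMUL/SEW = 256×1/2/32 = 4
N=20: ⌈20/4⌉ = 5 iters; last vl = 20 − 4×4 = 4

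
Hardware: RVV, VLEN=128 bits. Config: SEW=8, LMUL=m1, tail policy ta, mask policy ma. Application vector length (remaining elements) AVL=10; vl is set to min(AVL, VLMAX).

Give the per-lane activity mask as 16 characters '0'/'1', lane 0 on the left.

predicate = 1111111111000000

lanes per group: 128·1/8 = 16
vl = min(AVL, VLMAX) = min(10, 16) = 10
bits (lane 0 leftmost): 1111111111000000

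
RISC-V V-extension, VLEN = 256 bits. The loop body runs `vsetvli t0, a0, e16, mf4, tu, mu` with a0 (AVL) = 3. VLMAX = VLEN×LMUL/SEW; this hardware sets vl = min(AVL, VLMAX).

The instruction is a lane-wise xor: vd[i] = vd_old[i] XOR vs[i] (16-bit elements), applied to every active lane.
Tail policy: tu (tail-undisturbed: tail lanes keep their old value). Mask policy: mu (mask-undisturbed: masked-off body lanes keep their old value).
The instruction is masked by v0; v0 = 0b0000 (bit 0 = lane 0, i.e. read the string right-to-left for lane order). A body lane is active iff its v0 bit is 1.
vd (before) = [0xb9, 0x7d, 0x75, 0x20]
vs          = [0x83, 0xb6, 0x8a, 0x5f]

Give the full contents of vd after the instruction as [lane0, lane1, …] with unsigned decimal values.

vd = [185, 125, 117, 32]

VLMAX = VLEN×LMUL/SEW = 256×1/4/16 = 4
AVL=3 ≤ VLMAX=4, so vl = 3
  i=0: mask-off/keep → 185
  i=1: mask-off/keep → 125
  i=2: mask-off/keep → 117
  i=3: tail/keep → 32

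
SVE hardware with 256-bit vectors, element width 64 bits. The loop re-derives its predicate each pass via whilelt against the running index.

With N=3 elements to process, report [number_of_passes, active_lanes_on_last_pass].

[iterations, last_vl] = [1, 3]

lane count: 256 div 64 = 4
iterations = ceil(3/4) = 1; final-pass vl = 3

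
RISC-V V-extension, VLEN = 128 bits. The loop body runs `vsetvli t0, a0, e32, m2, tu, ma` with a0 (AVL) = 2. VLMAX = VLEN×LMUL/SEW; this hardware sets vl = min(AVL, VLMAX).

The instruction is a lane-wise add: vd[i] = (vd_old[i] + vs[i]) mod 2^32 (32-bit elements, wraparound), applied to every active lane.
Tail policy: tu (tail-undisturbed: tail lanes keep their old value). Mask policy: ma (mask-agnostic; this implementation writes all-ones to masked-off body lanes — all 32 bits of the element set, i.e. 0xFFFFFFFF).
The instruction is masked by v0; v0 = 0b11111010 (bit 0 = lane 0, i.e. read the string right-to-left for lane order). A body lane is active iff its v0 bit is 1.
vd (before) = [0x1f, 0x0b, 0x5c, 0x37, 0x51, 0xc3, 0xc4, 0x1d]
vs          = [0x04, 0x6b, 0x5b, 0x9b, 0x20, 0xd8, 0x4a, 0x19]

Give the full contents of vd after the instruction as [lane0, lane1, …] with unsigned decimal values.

VLMAX = VLEN×LMUL/SEW = 128×2/32 = 8
AVL=2 ≤ VLMAX=8, so vl = 2
[0] mask-off/ones = 0xffffffff
[1] add(0x0b,0x6b) = 0x76
[2] tail/keep = 0x5c
[3] tail/keep = 0x37
[4] tail/keep = 0x51
[5] tail/keep = 0xc3
[6] tail/keep = 0xc4
[7] tail/keep = 0x1d

vd = [4294967295, 118, 92, 55, 81, 195, 196, 29]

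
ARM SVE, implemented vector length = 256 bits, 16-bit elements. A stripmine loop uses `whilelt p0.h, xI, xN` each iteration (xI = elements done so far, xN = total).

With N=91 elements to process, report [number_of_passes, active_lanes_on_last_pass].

[iterations, last_vl] = [6, 11]

register lanes = 256/16 = 16
iterations = ceil(91/16) = 6; final-pass vl = 11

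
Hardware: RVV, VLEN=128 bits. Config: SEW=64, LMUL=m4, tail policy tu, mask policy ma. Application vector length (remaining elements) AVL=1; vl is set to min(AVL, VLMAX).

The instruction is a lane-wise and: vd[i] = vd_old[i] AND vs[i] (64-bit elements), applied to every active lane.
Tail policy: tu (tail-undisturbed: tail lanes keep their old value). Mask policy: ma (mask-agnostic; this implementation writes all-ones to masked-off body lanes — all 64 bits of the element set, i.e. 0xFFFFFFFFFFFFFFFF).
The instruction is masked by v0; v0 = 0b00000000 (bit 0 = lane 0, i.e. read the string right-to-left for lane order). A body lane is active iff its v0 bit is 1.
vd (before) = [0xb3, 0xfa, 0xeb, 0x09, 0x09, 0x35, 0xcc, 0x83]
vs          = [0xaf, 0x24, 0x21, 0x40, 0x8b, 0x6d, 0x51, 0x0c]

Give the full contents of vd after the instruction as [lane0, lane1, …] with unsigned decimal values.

vd = [18446744073709551615, 250, 235, 9, 9, 53, 204, 131]

VLMAX = (128 × 4) / 64 = 8 lanes
vl ← min(1, 8) = 1
lane  0: mask-off/ones ⇒ 0xffffffffffffffff
lane  1: tail/keep ⇒ 0xfa
lane  2: tail/keep ⇒ 0xeb
lane  3: tail/keep ⇒ 0x09
lane  4: tail/keep ⇒ 0x09
lane  5: tail/keep ⇒ 0x35
lane  6: tail/keep ⇒ 0xcc
lane  7: tail/keep ⇒ 0x83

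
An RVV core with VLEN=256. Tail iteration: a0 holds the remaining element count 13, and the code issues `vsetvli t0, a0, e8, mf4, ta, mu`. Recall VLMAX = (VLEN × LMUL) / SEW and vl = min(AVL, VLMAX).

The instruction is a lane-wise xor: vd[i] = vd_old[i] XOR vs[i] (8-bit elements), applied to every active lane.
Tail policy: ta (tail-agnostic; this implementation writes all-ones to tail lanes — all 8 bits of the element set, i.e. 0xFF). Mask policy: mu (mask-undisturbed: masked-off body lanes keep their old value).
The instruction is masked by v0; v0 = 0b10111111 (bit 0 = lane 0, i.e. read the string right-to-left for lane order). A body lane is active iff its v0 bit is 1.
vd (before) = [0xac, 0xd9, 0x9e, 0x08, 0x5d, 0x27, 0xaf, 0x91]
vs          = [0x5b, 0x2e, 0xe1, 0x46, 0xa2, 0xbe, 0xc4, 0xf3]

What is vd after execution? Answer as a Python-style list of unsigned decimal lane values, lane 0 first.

vd = [247, 247, 127, 78, 255, 153, 175, 98]

VLMAX = VLEN×LMUL/SEW = 256×1/4/8 = 8
vl ← min(13, 8) = 8
[0] xor(0xac,0x5b) = 0xf7
[1] xor(0xd9,0x2e) = 0xf7
[2] xor(0x9e,0xe1) = 0x7f
[3] xor(0x08,0x46) = 0x4e
[4] xor(0x5d,0xa2) = 0xff
[5] xor(0x27,0xbe) = 0x99
[6] mask-off/keep = 0xaf
[7] xor(0x91,0xf3) = 0x62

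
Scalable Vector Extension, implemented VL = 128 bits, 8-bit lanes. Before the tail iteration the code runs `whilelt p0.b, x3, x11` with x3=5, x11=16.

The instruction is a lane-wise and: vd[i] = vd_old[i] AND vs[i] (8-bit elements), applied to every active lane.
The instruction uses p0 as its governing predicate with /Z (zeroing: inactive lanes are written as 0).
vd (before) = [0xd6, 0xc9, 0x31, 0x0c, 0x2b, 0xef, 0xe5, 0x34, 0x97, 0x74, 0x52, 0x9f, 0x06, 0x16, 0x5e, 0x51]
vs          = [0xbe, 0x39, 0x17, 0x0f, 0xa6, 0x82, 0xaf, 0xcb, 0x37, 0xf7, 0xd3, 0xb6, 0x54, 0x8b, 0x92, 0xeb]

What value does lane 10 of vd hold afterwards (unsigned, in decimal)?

vd[10] = 82

lane count: 128 div 8 = 16
p0[j] = (5+j < 16); true for j=0..10 → 11 lanes set
  i=0: and(0xd6,0xbe) → 150
  i=1: and(0xc9,0x39) → 9
  i=2: and(0x31,0x17) → 17
  i=3: and(0x0c,0x0f) → 12
  i=4: and(0x2b,0xa6) → 34
  i=5: and(0xef,0x82) → 130
  i=6: and(0xe5,0xaf) → 165
  i=7: and(0x34,0xcb) → 0
  i=8: and(0x97,0x37) → 23
  i=9: and(0x74,0xf7) → 116
  i=10: and(0x52,0xd3) → 82
  i=11: tail/zero → 0
  i=12: tail/zero → 0
  i=13: tail/zero → 0
  i=14: tail/zero → 0
  i=15: tail/zero → 0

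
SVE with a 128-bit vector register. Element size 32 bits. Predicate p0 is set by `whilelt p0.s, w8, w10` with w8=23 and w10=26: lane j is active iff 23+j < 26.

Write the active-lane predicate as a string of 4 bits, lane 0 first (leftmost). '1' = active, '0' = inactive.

predicate = 1110

register lanes = 128/32 = 4
p0[j] = (23+j < 26); true for j=0..2 → 3 lanes set
bits (lane 0 leftmost): 1110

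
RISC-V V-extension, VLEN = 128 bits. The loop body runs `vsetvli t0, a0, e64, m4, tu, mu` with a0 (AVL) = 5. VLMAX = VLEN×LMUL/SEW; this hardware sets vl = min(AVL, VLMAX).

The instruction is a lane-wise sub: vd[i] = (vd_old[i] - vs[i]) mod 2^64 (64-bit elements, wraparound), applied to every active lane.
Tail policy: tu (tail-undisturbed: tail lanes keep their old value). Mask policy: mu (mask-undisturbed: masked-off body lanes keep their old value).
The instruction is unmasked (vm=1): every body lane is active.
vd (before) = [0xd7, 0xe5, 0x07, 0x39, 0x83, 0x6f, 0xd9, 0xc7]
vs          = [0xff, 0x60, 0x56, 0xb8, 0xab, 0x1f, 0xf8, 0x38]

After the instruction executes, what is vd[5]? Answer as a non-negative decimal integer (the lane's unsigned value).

vd[5] = 111

VLMAX = VLEN×LMUL/SEW = 128×4/64 = 8
vl ← min(5, 8) = 5
  i=0: sub(0xd7,0xff) → 18446744073709551576
  i=1: sub(0xe5,0x60) → 133
  i=2: sub(0x07,0x56) → 18446744073709551537
  i=3: sub(0x39,0xb8) → 18446744073709551489
  i=4: sub(0x83,0xab) → 18446744073709551576
  i=5: tail/keep → 111
  i=6: tail/keep → 217
  i=7: tail/keep → 199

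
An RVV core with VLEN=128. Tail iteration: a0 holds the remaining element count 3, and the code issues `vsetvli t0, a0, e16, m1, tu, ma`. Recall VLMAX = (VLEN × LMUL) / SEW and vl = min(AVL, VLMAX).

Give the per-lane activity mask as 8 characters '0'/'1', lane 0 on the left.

predicate = 11100000

lanes per group: 128·1/16 = 8
vl ← min(3, 8) = 3
bits (lane 0 leftmost): 11100000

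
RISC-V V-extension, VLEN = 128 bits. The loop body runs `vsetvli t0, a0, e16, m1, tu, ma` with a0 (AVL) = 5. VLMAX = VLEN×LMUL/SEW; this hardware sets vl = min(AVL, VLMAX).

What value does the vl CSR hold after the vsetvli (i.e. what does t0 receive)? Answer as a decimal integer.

lanes per group: 128·1/16 = 8
AVL=5 ≤ VLMAX=8, so vl = 5

vl = 5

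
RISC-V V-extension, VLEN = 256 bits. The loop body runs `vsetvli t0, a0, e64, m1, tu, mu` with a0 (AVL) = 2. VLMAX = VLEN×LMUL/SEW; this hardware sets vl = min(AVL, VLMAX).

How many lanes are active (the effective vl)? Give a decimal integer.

VLMAX = (256 × 1) / 64 = 4 lanes
vl ← min(2, 4) = 2

vl = 2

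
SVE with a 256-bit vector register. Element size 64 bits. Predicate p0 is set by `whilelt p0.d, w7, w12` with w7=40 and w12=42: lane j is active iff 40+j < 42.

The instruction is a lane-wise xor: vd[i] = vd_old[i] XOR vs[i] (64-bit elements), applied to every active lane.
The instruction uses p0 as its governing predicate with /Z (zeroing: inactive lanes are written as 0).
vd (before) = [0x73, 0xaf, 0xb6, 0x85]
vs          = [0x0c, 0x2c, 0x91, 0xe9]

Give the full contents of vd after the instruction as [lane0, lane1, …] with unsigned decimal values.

register lanes = 256/64 = 4
active while 40+j < 42, i.e. j ∈ [0,2) capped at 4 ⇒ 2
  i=0: xor(0x73,0x0c) → 127
  i=1: xor(0xaf,0x2c) → 131
  i=2: tail/zero → 0
  i=3: tail/zero → 0

vd = [127, 131, 0, 0]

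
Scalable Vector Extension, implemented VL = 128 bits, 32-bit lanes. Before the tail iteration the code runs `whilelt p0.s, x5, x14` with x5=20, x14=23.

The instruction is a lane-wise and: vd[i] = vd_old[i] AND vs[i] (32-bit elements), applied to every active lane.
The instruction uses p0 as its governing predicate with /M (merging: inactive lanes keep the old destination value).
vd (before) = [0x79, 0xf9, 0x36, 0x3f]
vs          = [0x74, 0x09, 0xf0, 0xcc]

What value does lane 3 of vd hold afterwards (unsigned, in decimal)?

128-bit reg / 32-bit elem → 4 lanes
whilelt: lane j active iff 20+j < 23 → j < 3 → 3 active
[0] and(0x79,0x74) = 0x70
[1] and(0xf9,0x09) = 0x09
[2] and(0x36,0xf0) = 0x30
[3] tail/keep = 0x3f

vd[3] = 63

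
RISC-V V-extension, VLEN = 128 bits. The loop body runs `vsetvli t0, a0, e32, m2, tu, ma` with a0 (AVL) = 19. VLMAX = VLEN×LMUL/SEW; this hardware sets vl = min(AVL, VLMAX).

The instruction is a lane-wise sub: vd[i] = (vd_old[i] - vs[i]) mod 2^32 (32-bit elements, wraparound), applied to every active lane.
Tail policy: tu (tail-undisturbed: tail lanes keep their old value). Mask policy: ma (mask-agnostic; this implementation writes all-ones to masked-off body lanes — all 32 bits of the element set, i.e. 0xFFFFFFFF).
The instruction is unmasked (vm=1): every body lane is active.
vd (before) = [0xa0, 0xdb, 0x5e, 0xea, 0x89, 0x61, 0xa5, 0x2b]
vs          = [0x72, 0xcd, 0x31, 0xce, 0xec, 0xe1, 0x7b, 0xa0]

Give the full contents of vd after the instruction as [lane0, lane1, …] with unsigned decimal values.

VLMAX = VLEN×LMUL/SEW = 128×2/32 = 8
vl ← min(19, 8) = 8
  i=0: sub(0xa0,0x72) → 46
  i=1: sub(0xdb,0xcd) → 14
  i=2: sub(0x5e,0x31) → 45
  i=3: sub(0xea,0xce) → 28
  i=4: sub(0x89,0xec) → 4294967197
  i=5: sub(0x61,0xe1) → 4294967168
  i=6: sub(0xa5,0x7b) → 42
  i=7: sub(0x2b,0xa0) → 4294967179

vd = [46, 14, 45, 28, 4294967197, 4294967168, 42, 4294967179]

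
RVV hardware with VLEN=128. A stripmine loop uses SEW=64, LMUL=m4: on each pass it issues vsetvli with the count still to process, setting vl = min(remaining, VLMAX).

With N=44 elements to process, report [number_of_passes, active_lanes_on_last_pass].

[iterations, last_vl] = [6, 4]

lanes per group: 128·4/64 = 8
iterations = ceil(44/8) = 6; final-pass vl = 4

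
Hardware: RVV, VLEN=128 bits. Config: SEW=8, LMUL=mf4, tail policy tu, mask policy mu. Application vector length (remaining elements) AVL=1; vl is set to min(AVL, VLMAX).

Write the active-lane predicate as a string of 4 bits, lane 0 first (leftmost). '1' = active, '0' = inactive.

predicate = 1000

VLMAX = (128 × 1/4) / 8 = 4 lanes
AVL=1 ≤ VLMAX=4, so vl = 1
bits (lane 0 leftmost): 1000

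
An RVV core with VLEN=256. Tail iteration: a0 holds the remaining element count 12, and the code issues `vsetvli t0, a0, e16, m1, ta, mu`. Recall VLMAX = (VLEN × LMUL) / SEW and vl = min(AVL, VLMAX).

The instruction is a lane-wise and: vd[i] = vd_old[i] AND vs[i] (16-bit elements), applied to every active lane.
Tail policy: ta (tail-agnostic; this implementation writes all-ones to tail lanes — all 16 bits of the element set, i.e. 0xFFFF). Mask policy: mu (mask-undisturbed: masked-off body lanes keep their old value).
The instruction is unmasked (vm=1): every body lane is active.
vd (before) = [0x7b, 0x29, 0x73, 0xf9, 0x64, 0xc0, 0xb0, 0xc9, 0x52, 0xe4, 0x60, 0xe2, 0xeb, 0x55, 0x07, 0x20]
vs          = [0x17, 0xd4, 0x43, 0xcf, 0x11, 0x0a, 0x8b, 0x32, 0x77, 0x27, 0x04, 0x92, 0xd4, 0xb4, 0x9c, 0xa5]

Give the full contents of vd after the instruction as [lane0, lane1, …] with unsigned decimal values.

vd = [19, 0, 67, 201, 0, 0, 128, 0, 82, 36, 0, 130, 65535, 65535, 65535, 65535]

lanes per group: 256·1/16 = 16
vl = min(AVL, VLMAX) = min(12, 16) = 12
lane  0: and(0x7b,0x17) ⇒ 0x13
lane  1: and(0x29,0xd4) ⇒ 0x00
lane  2: and(0x73,0x43) ⇒ 0x43
lane  3: and(0xf9,0xcf) ⇒ 0xc9
lane  4: and(0x64,0x11) ⇒ 0x00
lane  5: and(0xc0,0x0a) ⇒ 0x00
lane  6: and(0xb0,0x8b) ⇒ 0x80
lane  7: and(0xc9,0x32) ⇒ 0x00
lane  8: and(0x52,0x77) ⇒ 0x52
lane  9: and(0xe4,0x27) ⇒ 0x24
lane 10: and(0x60,0x04) ⇒ 0x00
lane 11: and(0xe2,0x92) ⇒ 0x82
lane 12: tail/ones ⇒ 0xffff
lane 13: tail/ones ⇒ 0xffff
lane 14: tail/ones ⇒ 0xffff
lane 15: tail/ones ⇒ 0xffff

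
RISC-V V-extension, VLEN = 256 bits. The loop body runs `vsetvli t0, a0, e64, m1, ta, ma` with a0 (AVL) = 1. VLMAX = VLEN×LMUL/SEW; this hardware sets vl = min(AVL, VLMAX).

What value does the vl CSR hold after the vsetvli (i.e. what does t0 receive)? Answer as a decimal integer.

vl = 1

lanes per group: 256·1/64 = 4
vl = min(AVL, VLMAX) = min(1, 4) = 1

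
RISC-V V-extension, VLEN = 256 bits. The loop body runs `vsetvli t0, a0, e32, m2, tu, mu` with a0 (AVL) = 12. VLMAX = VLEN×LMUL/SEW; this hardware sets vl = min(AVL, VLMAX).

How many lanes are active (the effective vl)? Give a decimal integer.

vl = 12

VLMAX = VLEN×LMUL/SEW = 256×2/32 = 16
vl ← min(12, 16) = 12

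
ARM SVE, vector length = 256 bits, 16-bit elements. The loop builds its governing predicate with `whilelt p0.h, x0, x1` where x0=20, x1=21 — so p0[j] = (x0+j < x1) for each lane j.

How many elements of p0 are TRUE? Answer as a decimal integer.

register lanes = 256/16 = 16
active while 20+j < 21, i.e. j ∈ [0,1) capped at 16 ⇒ 1

vl = 1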